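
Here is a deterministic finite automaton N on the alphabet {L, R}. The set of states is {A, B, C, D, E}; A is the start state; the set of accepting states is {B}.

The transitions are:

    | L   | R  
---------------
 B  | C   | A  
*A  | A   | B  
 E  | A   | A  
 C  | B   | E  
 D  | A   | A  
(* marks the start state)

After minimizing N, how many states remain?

4

Reachable states from the start: {A,B,C,E}. Unreachable: {D} — drop them.
P0 = {B} | {A,C,E}.
Split {A,C,E} by δ(·,L) → {A,E} and {C}.
On input R, block {A,E} splits into {A} and {E}.
No further refinement is possible. Final partition (4 blocks): {B} | {A} | {C} | {E}.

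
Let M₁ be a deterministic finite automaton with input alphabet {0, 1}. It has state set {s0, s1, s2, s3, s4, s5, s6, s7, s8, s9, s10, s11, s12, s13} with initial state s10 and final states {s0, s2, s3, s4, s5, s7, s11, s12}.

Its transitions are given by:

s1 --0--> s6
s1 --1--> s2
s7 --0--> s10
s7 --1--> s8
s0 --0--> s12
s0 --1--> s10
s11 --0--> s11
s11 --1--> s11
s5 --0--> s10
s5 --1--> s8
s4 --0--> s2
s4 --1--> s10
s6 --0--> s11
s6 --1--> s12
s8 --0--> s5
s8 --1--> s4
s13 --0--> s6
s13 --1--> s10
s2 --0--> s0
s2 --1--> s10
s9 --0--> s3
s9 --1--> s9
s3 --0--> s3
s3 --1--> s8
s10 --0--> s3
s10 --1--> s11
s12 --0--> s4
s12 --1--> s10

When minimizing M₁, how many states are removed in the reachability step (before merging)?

Starting at s10 and following transitions, the reachable set is {s0, s2, s3, s4, s5, s8, s10, s11, s12}. That leaves s1, s6, s7, s9, s13 unreachable — 5 in total.

5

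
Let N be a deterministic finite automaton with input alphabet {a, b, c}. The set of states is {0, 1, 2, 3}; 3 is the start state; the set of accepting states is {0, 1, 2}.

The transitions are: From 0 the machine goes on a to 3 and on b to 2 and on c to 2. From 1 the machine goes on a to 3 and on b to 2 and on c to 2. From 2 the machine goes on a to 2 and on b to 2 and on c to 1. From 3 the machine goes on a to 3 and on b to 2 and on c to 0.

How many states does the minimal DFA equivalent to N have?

3

Start with accepting vs non-accepting: {0,1,2} | {3}.
Refine {0,1,2} on symbol a: members go to different blocks, giving {0,1} and {2}.
The partition is now stable with 3 blocks: {0,1} | {3} | {2}.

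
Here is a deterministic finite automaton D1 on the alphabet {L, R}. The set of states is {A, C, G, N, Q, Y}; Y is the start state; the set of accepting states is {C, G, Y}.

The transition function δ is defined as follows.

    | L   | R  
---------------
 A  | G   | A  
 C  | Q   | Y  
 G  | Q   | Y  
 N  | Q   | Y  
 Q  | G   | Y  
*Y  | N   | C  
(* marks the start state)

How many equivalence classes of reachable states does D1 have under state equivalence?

First remove the unreachable states {A}; 5 states remain.
Initial partition by acceptance: {C,G,Y} | {N,Q}.
Split {N,Q} by δ(·,L) → {N} and {Q}.
Split {C,G,Y} by δ(·,L) → {C,G} and {Y}.
No further refinement is possible. Final partition (4 blocks): {C,G} | {N} | {Q} | {Y}.

4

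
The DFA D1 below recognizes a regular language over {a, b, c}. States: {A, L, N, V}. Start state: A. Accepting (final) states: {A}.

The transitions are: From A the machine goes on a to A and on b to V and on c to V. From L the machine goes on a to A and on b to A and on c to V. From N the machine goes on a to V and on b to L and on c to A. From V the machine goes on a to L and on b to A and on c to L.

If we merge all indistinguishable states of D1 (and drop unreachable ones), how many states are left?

Reachable states from the start: {A,L,V}. Unreachable: {N} — drop them.
P0 = {A} | {L,V}.
Refine {L,V} on symbol a: members go to different blocks, giving {L} and {V}.
Stable partition: {A} | {L} | {V} — 3 equivalence classes.

3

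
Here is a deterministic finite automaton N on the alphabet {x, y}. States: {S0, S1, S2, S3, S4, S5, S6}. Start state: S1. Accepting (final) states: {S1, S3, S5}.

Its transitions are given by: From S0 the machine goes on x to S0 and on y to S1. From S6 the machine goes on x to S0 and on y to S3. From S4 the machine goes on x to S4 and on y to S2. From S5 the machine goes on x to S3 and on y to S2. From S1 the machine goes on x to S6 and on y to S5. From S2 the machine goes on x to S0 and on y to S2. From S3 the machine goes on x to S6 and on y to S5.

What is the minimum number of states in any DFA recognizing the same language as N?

First remove the unreachable states {S4}; 6 states remain.
Start with accepting vs non-accepting: {S1,S3,S5} | {S0,S2,S6}.
Split {S1,S3,S5} by δ(·,x) → {S1,S3} and {S5}.
Split {S0,S2,S6} by δ(·,y) → {S0,S6} and {S2}.
Stable partition: {S1,S3} | {S0,S6} | {S5} | {S2} — 4 equivalence classes.

4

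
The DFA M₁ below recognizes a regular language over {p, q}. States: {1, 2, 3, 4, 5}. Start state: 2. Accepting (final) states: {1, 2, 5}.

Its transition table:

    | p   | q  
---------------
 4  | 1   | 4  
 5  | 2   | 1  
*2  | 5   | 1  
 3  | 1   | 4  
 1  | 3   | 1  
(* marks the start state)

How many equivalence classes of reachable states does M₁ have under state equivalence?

Start with accepting vs non-accepting: {1,2,5} | {3,4}.
Split {1,2,5} by δ(·,p) → {2,5} and {1}.
The partition is now stable with 3 blocks: {2,5} | {3,4} | {1}.

3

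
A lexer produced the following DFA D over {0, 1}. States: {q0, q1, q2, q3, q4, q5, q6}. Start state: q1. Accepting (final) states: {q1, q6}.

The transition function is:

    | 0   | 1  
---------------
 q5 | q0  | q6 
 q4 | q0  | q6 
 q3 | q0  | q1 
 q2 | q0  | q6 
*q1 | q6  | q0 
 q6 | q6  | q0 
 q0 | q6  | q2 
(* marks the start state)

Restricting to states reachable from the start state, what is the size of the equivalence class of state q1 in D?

Reachable states from the start: {q0,q1,q2,q6}. Unreachable: {q3,q4,q5} — drop them.
P0 = {q1,q6} | {q0,q2}.
On input 0, block {q0,q2} splits into {q0} and {q2}.
The partition is now stable with 3 blocks: {q1,q6} | {q0} | {q2}.
State q1 belongs to the block {q1,q6}, which has 2 states.

2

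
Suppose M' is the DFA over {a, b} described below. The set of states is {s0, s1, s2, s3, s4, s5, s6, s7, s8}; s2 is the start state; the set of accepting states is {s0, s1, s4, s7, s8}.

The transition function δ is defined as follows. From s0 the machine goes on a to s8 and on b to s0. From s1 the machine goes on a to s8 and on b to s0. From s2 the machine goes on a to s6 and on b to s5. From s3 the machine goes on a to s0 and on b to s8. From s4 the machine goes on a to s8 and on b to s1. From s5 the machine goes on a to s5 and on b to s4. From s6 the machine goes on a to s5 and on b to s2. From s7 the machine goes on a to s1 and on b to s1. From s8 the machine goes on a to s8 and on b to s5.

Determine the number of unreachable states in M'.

2

BFS from s2 reaches {s0, s1, s2, s4, s5, s6, s8}; the 2 state(s) s3, s7 are never visited.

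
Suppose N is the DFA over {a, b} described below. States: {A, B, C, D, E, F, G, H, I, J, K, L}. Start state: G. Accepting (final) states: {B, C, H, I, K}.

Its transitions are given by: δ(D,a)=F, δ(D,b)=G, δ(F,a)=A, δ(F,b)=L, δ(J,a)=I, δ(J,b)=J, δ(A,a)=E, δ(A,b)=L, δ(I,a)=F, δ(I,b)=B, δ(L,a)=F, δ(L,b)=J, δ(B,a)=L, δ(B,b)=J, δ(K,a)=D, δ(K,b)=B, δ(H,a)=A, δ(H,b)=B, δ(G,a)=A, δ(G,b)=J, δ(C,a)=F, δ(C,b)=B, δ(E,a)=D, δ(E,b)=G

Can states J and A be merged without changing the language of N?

States {C,H,K} cannot be reached from the start state, so discard them.
P0 = {B,I} | {A,D,E,F,G,J,L}.
Split {B,I} by δ(·,b) → {B} and {I}.
Refine {A,D,E,F,G,J,L} on symbol a: members go to different blocks, giving {A,D,E,F,G,L} and {J}.
On input b, block {A,D,E,F,G,L} splits into {A,D,E,F} and {G,L}.
The partition is now stable with 5 blocks: {B} | {A,D,E,F} | {I} | {J} | {G,L}.
J and A end up in different blocks, so they are distinguishable. For instance, the string 'a' is accepted from only J.

No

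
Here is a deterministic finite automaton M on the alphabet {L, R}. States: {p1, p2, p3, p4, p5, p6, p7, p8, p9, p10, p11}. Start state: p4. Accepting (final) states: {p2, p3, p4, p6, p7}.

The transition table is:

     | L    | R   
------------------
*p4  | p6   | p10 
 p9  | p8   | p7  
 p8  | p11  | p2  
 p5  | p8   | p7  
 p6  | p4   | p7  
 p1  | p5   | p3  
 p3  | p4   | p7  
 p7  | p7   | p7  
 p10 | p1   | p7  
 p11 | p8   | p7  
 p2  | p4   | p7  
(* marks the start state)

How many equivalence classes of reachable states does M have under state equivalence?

First remove the unreachable states {p9}; 10 states remain.
Start with accepting vs non-accepting: {p2,p3,p4,p6,p7} | {p1,p5,p8,p10,p11}.
On input R, block {p2,p3,p4,p6,p7} splits into {p2,p3,p6,p7} and {p4}.
On input L, block {p2,p3,p6,p7} splits into {p2,p3,p6} and {p7}.
Split {p1,p5,p8,p10,p11} by δ(·,R) → {p5,p10,p11} and {p1,p8}.
Stable partition: {p2,p3,p6} | {p5,p10,p11} | {p4} | {p7} | {p1,p8} — 5 equivalence classes.

5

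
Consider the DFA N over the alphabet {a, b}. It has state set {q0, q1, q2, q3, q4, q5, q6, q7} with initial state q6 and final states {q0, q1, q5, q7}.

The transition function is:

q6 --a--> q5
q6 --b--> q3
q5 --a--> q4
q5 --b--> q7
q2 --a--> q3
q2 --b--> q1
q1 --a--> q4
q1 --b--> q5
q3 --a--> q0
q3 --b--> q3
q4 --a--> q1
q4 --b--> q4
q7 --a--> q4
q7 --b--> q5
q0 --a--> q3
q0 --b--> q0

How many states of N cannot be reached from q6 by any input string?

1

No path from q6 leads to q2; the other 7 states are all reachable.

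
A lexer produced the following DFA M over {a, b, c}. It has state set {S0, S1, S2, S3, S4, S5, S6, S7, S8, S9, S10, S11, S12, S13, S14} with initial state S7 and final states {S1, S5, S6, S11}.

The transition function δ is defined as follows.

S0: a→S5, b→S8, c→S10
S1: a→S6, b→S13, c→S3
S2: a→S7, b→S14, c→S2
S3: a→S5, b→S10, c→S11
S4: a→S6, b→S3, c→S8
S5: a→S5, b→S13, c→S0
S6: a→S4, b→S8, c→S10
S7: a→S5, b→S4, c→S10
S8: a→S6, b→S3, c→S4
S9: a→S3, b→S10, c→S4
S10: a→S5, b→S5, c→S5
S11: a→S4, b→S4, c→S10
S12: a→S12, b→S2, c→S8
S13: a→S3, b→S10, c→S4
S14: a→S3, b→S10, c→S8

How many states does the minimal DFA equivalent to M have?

7

Reachable states from the start: {S0,S3,S4,S5,S6,S7,S8,S10,S11,S13}. Unreachable: {S1,S2,S9,S12,S14} — drop them.
P0 = {S5,S6,S11} | {S0,S3,S4,S7,S8,S10,S13}.
On input a, block {S5,S6,S11} splits into {S6,S11} and {S5}.
Split {S0,S3,S4,S7,S8,S10,S13} by δ(·,a) → {S0,S3,S7,S10} and {S4,S8} and {S13}.
Split {S0,S3,S7,S10} by δ(·,b) → {S0,S7} and {S3} and {S10}.
The partition is now stable with 7 blocks: {S6,S11} | {S0,S7} | {S5} | {S4,S8} | {S13} | {S3} | {S10}.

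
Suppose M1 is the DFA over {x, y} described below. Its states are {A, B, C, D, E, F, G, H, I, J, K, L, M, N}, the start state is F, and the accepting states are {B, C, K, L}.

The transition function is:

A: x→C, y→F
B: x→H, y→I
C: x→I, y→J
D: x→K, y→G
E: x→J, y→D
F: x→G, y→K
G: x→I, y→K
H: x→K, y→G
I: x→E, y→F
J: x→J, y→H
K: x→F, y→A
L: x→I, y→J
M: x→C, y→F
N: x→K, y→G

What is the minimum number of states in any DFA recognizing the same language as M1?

8

States {B,L,M,N} cannot be reached from the start state, so discard them.
Initial partition by acceptance: {C,K} | {A,D,E,F,G,H,I,J}.
On input x, block {A,D,E,F,G,H,I,J} splits into {E,F,G,I,J} and {A,D,H}.
Split {C,K} by δ(·,y) → {C} and {K}.
Split {E,F,G,I,J} by δ(·,y) → {E,J} and {F,G} and {I}.
Refine {A,D,H} on symbol x: members go to different blocks, giving {D,H} and {A}.
On input x, block {F,G} splits into {F} and {G}.
The partition is now stable with 8 blocks: {C} | {E,J} | {D,H} | {K} | {F} | {I} | {A} | {G}.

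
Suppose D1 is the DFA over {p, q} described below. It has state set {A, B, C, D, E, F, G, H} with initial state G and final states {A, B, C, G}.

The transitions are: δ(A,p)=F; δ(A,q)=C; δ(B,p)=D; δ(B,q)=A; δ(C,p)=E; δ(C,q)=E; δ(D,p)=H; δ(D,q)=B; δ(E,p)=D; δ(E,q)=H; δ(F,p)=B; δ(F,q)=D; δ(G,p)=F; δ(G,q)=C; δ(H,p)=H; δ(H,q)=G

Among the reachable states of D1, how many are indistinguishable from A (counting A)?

All states are reachable from the start state.
Initial partition by acceptance: {A,B,C,G} | {D,E,F,H}.
Refine {A,B,C,G} on symbol q: members go to different blocks, giving {A,B,G} and {C}.
Split {A,B,G} by δ(·,q) → {A,G} and {B}.
Split {D,E,F,H} by δ(·,p) → {D,E,H} and {F}.
On input q, block {D,E,H} splits into {D} and {E} and {H}.
No further refinement is possible. Final partition (7 blocks): {A,G} | {D} | {C} | {B} | {F} | {E} | {H}.
The equivalence class containing A is {A,G}, of size 2.

2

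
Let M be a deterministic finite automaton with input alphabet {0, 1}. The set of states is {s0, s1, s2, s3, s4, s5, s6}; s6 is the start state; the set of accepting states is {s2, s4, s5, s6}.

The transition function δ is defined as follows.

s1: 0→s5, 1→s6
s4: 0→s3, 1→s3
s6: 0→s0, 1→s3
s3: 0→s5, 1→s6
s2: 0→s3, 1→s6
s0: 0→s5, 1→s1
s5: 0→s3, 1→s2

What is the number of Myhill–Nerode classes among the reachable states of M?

States {s4} cannot be reached from the start state, so discard them.
Start with accepting vs non-accepting: {s2,s5,s6} | {s0,s1,s3}.
On input 1, block {s2,s5,s6} splits into {s2,s5} and {s6}.
Split {s2,s5} by δ(·,1) → {s2} and {s5}.
Refine {s0,s1,s3} on symbol 1: members go to different blocks, giving {s1,s3} and {s0}.
Stable partition: {s2} | {s1,s3} | {s6} | {s5} | {s0} — 5 equivalence classes.

5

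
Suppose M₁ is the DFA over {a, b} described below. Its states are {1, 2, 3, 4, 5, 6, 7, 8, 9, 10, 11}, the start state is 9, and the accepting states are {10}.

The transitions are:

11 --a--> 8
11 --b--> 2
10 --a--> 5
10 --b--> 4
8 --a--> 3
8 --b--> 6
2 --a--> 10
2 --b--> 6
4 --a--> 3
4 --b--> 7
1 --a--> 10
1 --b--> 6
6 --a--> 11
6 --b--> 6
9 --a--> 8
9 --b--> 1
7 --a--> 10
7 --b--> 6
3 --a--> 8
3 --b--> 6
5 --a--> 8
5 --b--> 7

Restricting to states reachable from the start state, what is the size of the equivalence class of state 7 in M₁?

3

All states are reachable from the start state.
Initial partition by acceptance: {10} | {1,2,3,4,5,6,7,8,9,11}.
Split {1,2,3,4,5,6,7,8,9,11} by δ(·,a) → {3,4,5,6,8,9,11} and {1,2,7}.
On input b, block {3,4,5,6,8,9,11} splits into {4,5,9,11} and {3,6,8}.
On input a, block {3,6,8} splits into {3,8} and {6}.
Stable partition: {10} | {4,5,9,11} | {1,2,7} | {3,8} | {6} — 5 equivalence classes.
The equivalence class containing 7 is {1,2,7}, of size 3.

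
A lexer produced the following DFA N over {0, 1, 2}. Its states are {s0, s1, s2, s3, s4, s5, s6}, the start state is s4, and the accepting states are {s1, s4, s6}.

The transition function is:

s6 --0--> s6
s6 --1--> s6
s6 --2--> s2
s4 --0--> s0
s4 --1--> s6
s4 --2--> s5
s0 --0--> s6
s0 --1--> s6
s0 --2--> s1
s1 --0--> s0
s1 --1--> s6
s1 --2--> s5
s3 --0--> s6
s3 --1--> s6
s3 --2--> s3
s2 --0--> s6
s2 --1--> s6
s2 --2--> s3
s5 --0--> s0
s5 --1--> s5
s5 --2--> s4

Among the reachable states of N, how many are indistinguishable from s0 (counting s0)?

Every state is reachable, so we keep all 7.
P0 = {s1,s4,s6} | {s0,s2,s3,s5}.
Refine {s1,s4,s6} on symbol 0: members go to different blocks, giving {s1,s4} and {s6}.
Split {s0,s2,s3,s5} by δ(·,0) → {s0,s2,s3} and {s5}.
Refine {s0,s2,s3} on symbol 2: members go to different blocks, giving {s2,s3} and {s0}.
The partition is now stable with 5 blocks: {s1,s4} | {s2,s3} | {s6} | {s5} | {s0}.
The equivalence class containing s0 is {s0}, of size 1.

1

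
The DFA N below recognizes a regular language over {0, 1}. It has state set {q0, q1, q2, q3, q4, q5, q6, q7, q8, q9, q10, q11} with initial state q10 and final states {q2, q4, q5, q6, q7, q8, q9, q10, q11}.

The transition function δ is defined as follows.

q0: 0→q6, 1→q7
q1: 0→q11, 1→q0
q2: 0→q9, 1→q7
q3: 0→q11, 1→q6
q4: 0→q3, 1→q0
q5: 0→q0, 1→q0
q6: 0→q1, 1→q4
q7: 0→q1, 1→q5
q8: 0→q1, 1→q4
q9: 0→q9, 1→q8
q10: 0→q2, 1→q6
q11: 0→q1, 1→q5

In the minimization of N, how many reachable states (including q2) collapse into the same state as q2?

3

Initial partition by acceptance: {q2,q4,q5,q6,q7,q8,q9,q10,q11} | {q0,q1,q3}.
Split {q2,q4,q5,q6,q7,q8,q9,q10,q11} by δ(·,0) → {q4,q5,q6,q7,q8,q11} and {q2,q9,q10}.
Refine {q4,q5,q6,q7,q8,q11} on symbol 1: members go to different blocks, giving {q6,q7,q8,q11} and {q4,q5}.
On input 1, block {q0,q1,q3} splits into {q0,q3} and {q1}.
The partition is now stable with 5 blocks: {q6,q7,q8,q11} | {q0,q3} | {q2,q9,q10} | {q4,q5} | {q1}.
State q2 belongs to the block {q2,q9,q10}, which has 3 states.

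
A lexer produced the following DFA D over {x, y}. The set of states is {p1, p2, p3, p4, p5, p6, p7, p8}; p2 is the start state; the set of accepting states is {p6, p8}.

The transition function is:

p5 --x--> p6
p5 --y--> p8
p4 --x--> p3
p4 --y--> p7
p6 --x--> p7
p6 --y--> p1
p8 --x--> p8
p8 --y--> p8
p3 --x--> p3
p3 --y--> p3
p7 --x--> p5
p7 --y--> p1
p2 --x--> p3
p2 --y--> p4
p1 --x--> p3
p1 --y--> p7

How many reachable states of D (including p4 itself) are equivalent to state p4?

2

All states are reachable from the start state.
Initial partition by acceptance: {p6,p8} | {p1,p2,p3,p4,p5,p7}.
Split {p6,p8} by δ(·,x) → {p6} and {p8}.
Split {p1,p2,p3,p4,p5,p7} by δ(·,x) → {p1,p2,p3,p4,p7} and {p5}.
On input x, block {p1,p2,p3,p4,p7} splits into {p1,p2,p3,p4} and {p7}.
Refine {p1,p2,p3,p4} on symbol y: members go to different blocks, giving {p1,p4} and {p2,p3}.
Split {p2,p3} by δ(·,y) → {p2} and {p3}.
The partition is now stable with 7 blocks: {p6} | {p1,p4} | {p8} | {p5} | {p7} | {p2} | {p3}.
State p4 belongs to the block {p1,p4}, which has 2 states.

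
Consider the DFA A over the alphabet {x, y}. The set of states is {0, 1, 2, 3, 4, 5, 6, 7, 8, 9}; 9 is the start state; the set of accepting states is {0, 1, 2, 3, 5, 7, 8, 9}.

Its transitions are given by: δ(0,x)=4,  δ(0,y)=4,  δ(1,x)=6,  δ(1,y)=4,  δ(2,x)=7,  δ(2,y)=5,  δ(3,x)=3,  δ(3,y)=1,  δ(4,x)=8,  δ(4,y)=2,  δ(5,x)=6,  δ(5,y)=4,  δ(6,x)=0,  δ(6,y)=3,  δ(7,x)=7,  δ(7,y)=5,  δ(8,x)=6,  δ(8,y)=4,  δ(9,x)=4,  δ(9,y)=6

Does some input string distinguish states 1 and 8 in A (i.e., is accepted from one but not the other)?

All states are reachable from the start state.
P0 = {0,1,2,3,5,7,8,9} | {4,6}.
Refine {0,1,2,3,5,7,8,9} on symbol x: members go to different blocks, giving {0,1,5,8,9} and {2,3,7}.
Stable partition: {0,1,5,8,9} | {4,6} | {2,3,7} — 3 equivalence classes.
1 and 8 lie in the same block of the stable partition, so they are equivalent — no string distinguishes them.

No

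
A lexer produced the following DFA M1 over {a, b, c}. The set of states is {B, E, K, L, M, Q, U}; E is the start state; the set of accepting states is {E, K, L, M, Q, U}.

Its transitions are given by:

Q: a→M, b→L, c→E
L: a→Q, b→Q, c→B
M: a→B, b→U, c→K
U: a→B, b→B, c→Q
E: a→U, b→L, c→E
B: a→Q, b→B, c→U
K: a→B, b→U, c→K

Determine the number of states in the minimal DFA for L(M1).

6

Every state is reachable, so we keep all 7.
P0 = {E,K,L,M,Q,U} | {B}.
Refine {E,K,L,M,Q,U} on symbol a: members go to different blocks, giving {E,L,Q} and {K,M,U}.
Refine {E,L,Q} on symbol a: members go to different blocks, giving {E,Q} and {L}.
Split {K,M,U} by δ(·,b) → {K,M} and {U}.
On input a, block {E,Q} splits into {E} and {Q}.
No further refinement is possible. Final partition (6 blocks): {E} | {B} | {K,M} | {L} | {U} | {Q}.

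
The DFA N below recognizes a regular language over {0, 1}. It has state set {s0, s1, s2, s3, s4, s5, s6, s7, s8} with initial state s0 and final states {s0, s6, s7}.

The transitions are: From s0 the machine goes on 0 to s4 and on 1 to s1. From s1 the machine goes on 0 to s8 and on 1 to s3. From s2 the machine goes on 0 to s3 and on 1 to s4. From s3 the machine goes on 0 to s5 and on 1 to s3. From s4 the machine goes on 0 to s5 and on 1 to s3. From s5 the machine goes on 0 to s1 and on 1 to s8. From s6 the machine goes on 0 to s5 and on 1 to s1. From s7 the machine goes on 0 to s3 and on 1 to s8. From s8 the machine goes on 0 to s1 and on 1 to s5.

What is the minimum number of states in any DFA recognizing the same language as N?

2

First remove the unreachable states {s2,s6,s7}; 6 states remain.
Start with accepting vs non-accepting: {s0} | {s1,s3,s4,s5,s8}.
No further refinement is possible. Final partition (2 blocks): {s0} | {s1,s3,s4,s5,s8}.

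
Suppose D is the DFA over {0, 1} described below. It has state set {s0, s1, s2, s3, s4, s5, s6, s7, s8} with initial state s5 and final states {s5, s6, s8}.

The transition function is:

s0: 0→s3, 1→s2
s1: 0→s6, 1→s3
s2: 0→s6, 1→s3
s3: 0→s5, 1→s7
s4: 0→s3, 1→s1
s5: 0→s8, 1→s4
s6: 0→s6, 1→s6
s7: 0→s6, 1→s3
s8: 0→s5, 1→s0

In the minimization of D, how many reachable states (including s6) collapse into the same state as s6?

Every state is reachable, so we keep all 9.
Initial partition by acceptance: {s5,s6,s8} | {s0,s1,s2,s3,s4,s7}.
Split {s5,s6,s8} by δ(·,1) → {s5,s8} and {s6}.
On input 0, block {s0,s1,s2,s3,s4,s7} splits into {s1,s2,s7} and {s0,s4} and {s3}.
Stable partition: {s5,s8} | {s1,s2,s7} | {s6} | {s0,s4} | {s3} — 5 equivalence classes.
State s6 belongs to the block {s6}, which has 1 states.

1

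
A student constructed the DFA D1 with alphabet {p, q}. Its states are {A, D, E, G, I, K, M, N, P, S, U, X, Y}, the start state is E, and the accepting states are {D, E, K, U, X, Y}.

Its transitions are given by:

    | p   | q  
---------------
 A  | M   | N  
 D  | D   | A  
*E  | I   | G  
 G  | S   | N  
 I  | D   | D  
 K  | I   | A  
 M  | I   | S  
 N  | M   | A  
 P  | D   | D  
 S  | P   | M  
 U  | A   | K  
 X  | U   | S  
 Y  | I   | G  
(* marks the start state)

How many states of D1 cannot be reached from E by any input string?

BFS from E reaches {A, D, E, G, I, M, N, P, S}; the 4 state(s) K, U, X, Y are never visited.

4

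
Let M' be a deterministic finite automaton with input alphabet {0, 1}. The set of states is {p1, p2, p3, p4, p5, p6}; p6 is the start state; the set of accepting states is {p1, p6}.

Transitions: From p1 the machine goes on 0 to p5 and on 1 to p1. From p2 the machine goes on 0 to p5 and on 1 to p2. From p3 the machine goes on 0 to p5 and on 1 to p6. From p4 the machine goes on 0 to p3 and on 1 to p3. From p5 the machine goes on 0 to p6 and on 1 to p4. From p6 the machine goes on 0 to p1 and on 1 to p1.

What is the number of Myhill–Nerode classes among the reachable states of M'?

States {p2} cannot be reached from the start state, so discard them.
P0 = {p1,p6} | {p3,p4,p5}.
On input 0, block {p1,p6} splits into {p1} and {p6}.
Refine {p3,p4,p5} on symbol 0: members go to different blocks, giving {p3,p4} and {p5}.
Refine {p3,p4} on symbol 0: members go to different blocks, giving {p3} and {p4}.
Stable partition: {p1} | {p3} | {p6} | {p5} | {p4} — 5 equivalence classes.

5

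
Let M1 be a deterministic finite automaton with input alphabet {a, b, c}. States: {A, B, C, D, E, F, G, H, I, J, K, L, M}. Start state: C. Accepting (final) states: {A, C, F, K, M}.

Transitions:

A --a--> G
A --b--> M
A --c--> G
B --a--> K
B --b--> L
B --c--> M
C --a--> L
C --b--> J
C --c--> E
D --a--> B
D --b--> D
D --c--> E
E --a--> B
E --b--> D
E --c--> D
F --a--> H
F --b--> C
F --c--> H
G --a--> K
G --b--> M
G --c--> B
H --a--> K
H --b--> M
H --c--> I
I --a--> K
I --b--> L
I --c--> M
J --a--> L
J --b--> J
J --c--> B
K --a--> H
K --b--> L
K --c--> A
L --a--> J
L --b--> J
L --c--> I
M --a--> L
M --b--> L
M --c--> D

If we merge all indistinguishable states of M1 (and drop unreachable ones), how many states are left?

7

First remove the unreachable states {F}; 12 states remain.
Initial partition by acceptance: {A,C,K,M} | {B,D,E,G,H,I,J,L}.
On input b, block {A,C,K,M} splits into {C,K,M} and {A}.
On input c, block {C,K,M} splits into {C,M} and {K}.
Split {B,D,E,G,H,I,J,L} by δ(·,a) → {B,G,H,I} and {D,E,J,L}.
On input b, block {B,G,H,I} splits into {B,I} and {G,H}.
Split {D,E,J,L} by δ(·,a) → {D,E} and {J,L}.
No further refinement is possible. Final partition (7 blocks): {C,M} | {B,I} | {A} | {K} | {D,E} | {G,H} | {J,L}.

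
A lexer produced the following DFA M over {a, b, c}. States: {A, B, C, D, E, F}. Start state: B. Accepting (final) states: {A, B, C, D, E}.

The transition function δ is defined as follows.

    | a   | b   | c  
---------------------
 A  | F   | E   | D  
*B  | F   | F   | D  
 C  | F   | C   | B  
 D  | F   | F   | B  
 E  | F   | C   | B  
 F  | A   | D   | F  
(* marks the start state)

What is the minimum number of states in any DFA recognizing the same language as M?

Start with accepting vs non-accepting: {A,B,C,D,E} | {F}.
On input b, block {A,B,C,D,E} splits into {A,C,E} and {B,D}.
The partition is now stable with 3 blocks: {A,C,E} | {F} | {B,D}.

3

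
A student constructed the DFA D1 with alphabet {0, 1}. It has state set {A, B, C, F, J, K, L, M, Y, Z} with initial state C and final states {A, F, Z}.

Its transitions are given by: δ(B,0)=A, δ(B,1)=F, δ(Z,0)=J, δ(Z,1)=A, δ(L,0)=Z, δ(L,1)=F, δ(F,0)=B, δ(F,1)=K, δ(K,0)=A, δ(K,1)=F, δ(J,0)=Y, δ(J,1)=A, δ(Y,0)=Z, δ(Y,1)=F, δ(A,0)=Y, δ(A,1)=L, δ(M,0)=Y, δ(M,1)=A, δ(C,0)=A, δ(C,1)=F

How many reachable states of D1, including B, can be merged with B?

First remove the unreachable states {M}; 9 states remain.
P0 = {A,F,Z} | {B,C,J,K,L,Y}.
Split {A,F,Z} by δ(·,1) → {A,F} and {Z}.
Split {B,C,J,K,L,Y} by δ(·,0) → {B,C,K} and {L,Y} and {J}.
On input 0, block {A,F} splits into {A} and {F}.
The partition is now stable with 6 blocks: {A} | {B,C,K} | {Z} | {L,Y} | {J} | {F}.
The equivalence class containing B is {B,C,K}, of size 3.

3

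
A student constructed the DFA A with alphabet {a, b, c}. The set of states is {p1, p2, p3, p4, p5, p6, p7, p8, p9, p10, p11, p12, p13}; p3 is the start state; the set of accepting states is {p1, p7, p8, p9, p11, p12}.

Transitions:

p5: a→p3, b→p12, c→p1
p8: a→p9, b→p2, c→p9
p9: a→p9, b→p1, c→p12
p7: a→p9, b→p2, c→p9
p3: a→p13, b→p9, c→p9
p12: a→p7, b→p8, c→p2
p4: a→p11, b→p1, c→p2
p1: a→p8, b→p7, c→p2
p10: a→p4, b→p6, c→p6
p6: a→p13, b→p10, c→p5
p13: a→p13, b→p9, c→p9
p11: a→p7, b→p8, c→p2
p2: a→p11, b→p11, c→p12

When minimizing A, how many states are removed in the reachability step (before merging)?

BFS from p3 reaches {p1, p2, p3, p7, p8, p9, p11, p12, p13}; the 4 state(s) p4, p5, p6, p10 are never visited.

4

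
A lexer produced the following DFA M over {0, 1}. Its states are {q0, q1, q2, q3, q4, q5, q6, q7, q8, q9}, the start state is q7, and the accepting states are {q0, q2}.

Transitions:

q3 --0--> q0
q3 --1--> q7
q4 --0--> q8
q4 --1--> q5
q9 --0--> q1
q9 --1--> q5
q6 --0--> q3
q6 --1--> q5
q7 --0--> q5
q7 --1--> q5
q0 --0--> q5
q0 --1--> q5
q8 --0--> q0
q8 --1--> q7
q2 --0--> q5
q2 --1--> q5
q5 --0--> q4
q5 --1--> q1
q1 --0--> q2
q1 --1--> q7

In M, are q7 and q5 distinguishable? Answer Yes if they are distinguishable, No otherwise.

First remove the unreachable states {q3,q6,q9}; 7 states remain.
Start with accepting vs non-accepting: {q0,q2} | {q1,q4,q5,q7,q8}.
Split {q1,q4,q5,q7,q8} by δ(·,0) → {q4,q5,q7} and {q1,q8}.
Split {q4,q5,q7} by δ(·,0) → {q5,q7} and {q4}.
On input 0, block {q5,q7} splits into {q5} and {q7}.
No further refinement is possible. Final partition (5 blocks): {q0,q2} | {q5} | {q1,q8} | {q4} | {q7}.
q7 and q5 end up in different blocks, so they are distinguishable. For instance, the string '10' is accepted from only q5.

Yes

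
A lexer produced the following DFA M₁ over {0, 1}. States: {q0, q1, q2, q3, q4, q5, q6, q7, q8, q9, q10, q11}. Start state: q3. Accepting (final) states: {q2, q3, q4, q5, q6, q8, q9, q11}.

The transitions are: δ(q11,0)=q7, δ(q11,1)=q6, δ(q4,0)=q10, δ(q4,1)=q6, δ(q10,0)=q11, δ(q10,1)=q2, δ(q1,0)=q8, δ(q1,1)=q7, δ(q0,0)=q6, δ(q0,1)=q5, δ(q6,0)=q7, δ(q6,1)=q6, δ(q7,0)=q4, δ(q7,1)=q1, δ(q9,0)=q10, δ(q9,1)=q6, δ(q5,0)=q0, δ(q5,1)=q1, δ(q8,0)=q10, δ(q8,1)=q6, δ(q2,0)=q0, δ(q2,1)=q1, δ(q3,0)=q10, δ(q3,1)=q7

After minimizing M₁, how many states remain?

States {q9} cannot be reached from the start state, so discard them.
P0 = {q2,q3,q4,q5,q6,q8,q11} | {q0,q1,q7,q10}.
Split {q2,q3,q4,q5,q6,q8,q11} by δ(·,1) → {q4,q6,q8,q11} and {q2,q3,q5}.
On input 1, block {q0,q1,q7,q10} splits into {q0,q10} and {q1,q7}.
On input 0, block {q4,q6,q8,q11} splits into {q4,q8} and {q6,q11}.
The partition is now stable with 5 blocks: {q4,q8} | {q0,q10} | {q2,q3,q5} | {q1,q7} | {q6,q11}.

5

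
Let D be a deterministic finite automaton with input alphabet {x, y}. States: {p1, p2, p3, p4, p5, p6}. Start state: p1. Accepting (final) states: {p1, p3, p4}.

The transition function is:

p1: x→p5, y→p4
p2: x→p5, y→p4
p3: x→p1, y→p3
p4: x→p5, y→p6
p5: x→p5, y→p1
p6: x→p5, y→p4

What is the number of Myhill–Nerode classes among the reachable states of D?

4

Reachable states from the start: {p1,p4,p5,p6}. Unreachable: {p2,p3} — drop them.
P0 = {p1,p4} | {p5,p6}.
Refine {p1,p4} on symbol y: members go to different blocks, giving {p1} and {p4}.
Split {p5,p6} by δ(·,y) → {p5} and {p6}.
Stable partition: {p1} | {p5} | {p4} | {p6} — 4 equivalence classes.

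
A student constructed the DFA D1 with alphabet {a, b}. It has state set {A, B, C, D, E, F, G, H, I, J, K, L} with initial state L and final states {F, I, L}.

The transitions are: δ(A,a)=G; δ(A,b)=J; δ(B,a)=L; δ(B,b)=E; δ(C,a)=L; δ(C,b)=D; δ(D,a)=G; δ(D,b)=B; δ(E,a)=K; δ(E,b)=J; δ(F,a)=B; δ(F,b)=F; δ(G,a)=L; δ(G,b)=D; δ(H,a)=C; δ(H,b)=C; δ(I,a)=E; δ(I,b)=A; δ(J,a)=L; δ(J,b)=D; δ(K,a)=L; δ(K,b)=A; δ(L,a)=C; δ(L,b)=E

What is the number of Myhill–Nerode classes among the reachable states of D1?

Reachable states from the start: {A,B,C,D,E,G,J,K,L}. Unreachable: {F,H,I} — drop them.
Initial partition by acceptance: {L} | {A,B,C,D,E,G,J,K}.
On input a, block {A,B,C,D,E,G,J,K} splits into {B,C,G,J,K} and {A,D,E}.
The partition is now stable with 3 blocks: {L} | {B,C,G,J,K} | {A,D,E}.

3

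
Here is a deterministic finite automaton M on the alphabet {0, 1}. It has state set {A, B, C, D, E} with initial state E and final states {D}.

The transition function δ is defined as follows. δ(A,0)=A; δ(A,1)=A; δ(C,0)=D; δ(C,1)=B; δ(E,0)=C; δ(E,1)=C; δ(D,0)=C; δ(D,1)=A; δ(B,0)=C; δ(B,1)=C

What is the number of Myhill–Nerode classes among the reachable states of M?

All states are reachable from the start state.
Initial partition by acceptance: {D} | {A,B,C,E}.
Refine {A,B,C,E} on symbol 0: members go to different blocks, giving {A,B,E} and {C}.
On input 0, block {A,B,E} splits into {B,E} and {A}.
The partition is now stable with 4 blocks: {D} | {B,E} | {C} | {A}.

4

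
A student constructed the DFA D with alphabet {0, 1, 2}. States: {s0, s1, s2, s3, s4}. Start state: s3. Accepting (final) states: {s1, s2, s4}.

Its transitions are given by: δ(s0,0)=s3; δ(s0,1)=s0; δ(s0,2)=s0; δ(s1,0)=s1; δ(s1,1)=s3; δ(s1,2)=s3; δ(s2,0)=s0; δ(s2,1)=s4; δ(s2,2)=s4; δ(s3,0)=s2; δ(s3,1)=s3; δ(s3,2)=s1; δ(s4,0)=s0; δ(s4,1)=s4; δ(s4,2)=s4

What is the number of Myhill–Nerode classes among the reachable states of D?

4

Every state is reachable, so we keep all 5.
P0 = {s1,s2,s4} | {s0,s3}.
On input 0, block {s1,s2,s4} splits into {s2,s4} and {s1}.
Split {s0,s3} by δ(·,0) → {s0} and {s3}.
The partition is now stable with 4 blocks: {s2,s4} | {s0} | {s1} | {s3}.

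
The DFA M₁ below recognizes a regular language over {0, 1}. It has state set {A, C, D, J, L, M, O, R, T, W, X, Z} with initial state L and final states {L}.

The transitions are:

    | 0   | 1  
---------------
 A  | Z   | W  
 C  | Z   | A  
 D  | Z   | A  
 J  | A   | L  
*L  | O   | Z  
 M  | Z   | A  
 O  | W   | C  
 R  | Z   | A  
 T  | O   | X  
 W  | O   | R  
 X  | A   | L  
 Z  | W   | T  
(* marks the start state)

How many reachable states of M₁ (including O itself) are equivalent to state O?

Reachable states from the start: {A,C,L,O,R,T,W,X,Z}. Unreachable: {D,J,M} — drop them.
Start with accepting vs non-accepting: {L} | {A,C,O,R,T,W,X,Z}.
On input 1, block {A,C,O,R,T,W,X,Z} splits into {A,C,O,R,T,W,Z} and {X}.
On input 1, block {A,C,O,R,T,W,Z} splits into {A,C,O,R,W,Z} and {T}.
Split {A,C,O,R,W,Z} by δ(·,1) → {A,C,O,R,W} and {Z}.
Refine {A,C,O,R,W} on symbol 0: members go to different blocks, giving {A,C,R} and {O,W}.
Refine {A,C,R} on symbol 1: members go to different blocks, giving {C,R} and {A}.
No further refinement is possible. Final partition (7 blocks): {L} | {C,R} | {X} | {T} | {Z} | {O,W} | {A}.
The equivalence class containing O is {O,W}, of size 2.

2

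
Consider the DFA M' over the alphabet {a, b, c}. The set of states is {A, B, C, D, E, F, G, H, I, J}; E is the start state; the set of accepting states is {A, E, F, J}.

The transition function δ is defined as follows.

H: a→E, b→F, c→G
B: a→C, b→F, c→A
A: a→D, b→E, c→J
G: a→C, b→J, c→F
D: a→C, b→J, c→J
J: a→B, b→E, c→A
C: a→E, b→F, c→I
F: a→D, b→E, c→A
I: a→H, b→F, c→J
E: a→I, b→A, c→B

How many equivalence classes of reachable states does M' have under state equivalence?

P0 = {A,E,F,J} | {B,C,D,G,H,I}.
Refine {A,E,F,J} on symbol c: members go to different blocks, giving {A,F,J} and {E}.
On input a, block {B,C,D,G,H,I} splits into {B,D,G,I} and {C,H}.
The partition is now stable with 4 blocks: {A,F,J} | {B,D,G,I} | {E} | {C,H}.

4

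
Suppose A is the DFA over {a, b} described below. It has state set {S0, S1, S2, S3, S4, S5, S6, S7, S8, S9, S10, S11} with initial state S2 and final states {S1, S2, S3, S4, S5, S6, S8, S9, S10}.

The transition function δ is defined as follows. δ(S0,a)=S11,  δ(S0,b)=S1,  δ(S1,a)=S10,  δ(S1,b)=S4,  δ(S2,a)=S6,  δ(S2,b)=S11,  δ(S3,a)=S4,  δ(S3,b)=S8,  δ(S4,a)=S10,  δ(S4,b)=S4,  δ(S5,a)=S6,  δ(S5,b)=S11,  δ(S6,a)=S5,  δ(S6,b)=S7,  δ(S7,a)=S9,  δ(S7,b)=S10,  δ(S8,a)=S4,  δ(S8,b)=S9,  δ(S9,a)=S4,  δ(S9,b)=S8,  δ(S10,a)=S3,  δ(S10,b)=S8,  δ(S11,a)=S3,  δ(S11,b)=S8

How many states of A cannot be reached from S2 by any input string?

BFS from S2 reaches {S2, S3, S4, S5, S6, S7, S8, S9, S10, S11}; the 2 state(s) S0, S1 are never visited.

2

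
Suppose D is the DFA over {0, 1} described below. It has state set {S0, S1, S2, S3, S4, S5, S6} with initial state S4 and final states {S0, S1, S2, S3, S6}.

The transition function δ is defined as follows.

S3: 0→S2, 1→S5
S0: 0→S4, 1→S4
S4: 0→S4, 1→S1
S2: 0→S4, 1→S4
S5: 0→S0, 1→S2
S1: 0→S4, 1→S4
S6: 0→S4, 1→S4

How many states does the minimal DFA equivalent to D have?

States {S0,S2,S3,S5,S6} cannot be reached from the start state, so discard them.
P0 = {S1} | {S4}.
No further refinement is possible. Final partition (2 blocks): {S1} | {S4}.

2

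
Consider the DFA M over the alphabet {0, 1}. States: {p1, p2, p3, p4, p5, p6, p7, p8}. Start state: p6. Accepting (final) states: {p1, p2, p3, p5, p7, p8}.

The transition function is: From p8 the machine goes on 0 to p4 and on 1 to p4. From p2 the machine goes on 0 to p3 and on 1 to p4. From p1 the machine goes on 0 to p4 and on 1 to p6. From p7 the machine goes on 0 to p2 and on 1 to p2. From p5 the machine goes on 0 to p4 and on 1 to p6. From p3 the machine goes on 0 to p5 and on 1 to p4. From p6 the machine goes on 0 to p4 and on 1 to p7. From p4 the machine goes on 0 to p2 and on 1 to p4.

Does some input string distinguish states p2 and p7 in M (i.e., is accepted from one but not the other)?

States {p1,p8} cannot be reached from the start state, so discard them.
P0 = {p2,p3,p5,p7} | {p4,p6}.
Split {p2,p3,p5,p7} by δ(·,0) → {p2,p3,p7} and {p5}.
Split {p2,p3,p7} by δ(·,0) → {p2,p7} and {p3}.
Split {p2,p7} by δ(·,0) → {p2} and {p7}.
Split {p4,p6} by δ(·,0) → {p4} and {p6}.
Stable partition: {p2} | {p4} | {p5} | {p3} | {p7} | {p6} — 6 equivalence classes.
p2 and p7 end up in different blocks, so they are distinguishable. For instance, the string '1' is accepted from only p7.

Yes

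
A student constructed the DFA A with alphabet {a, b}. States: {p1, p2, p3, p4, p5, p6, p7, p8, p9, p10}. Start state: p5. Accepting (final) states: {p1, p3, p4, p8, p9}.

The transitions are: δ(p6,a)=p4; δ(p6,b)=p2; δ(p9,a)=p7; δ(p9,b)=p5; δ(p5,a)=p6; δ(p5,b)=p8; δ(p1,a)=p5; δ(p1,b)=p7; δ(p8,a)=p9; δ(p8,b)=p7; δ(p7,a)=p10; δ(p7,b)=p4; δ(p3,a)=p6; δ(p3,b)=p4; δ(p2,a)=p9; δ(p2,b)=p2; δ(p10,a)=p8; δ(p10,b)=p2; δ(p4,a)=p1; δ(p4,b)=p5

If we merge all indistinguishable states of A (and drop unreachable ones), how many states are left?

States {p3} cannot be reached from the start state, so discard them.
P0 = {p1,p4,p8,p9} | {p2,p5,p6,p7,p10}.
On input a, block {p1,p4,p8,p9} splits into {p1,p9} and {p4,p8}.
Split {p2,p5,p6,p7,p10} by δ(·,a) → {p5,p7} and {p6,p10} and {p2}.
No further refinement is possible. Final partition (5 blocks): {p1,p9} | {p5,p7} | {p4,p8} | {p6,p10} | {p2}.

5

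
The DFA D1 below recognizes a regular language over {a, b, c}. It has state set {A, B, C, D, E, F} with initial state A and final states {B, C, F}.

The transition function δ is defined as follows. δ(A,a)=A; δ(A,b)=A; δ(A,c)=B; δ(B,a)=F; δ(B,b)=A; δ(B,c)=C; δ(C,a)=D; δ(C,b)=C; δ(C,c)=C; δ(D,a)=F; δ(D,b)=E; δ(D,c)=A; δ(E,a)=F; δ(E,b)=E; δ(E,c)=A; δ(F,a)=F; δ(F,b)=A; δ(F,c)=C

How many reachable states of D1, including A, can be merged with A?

Every state is reachable, so we keep all 6.
Initial partition by acceptance: {B,C,F} | {A,D,E}.
Split {B,C,F} by δ(·,a) → {B,F} and {C}.
Split {A,D,E} by δ(·,a) → {D,E} and {A}.
No further refinement is possible. Final partition (4 blocks): {B,F} | {D,E} | {C} | {A}.
State A belongs to the block {A}, which has 1 states.

1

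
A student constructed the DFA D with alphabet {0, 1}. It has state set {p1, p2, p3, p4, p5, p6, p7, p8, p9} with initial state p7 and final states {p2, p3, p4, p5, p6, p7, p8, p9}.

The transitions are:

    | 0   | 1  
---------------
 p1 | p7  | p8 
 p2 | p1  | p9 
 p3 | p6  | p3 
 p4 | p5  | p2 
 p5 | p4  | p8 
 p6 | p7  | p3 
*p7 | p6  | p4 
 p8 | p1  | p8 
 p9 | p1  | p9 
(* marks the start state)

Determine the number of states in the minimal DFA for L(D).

All states are reachable from the start state.
Start with accepting vs non-accepting: {p2,p3,p4,p5,p6,p7,p8,p9} | {p1}.
Split {p2,p3,p4,p5,p6,p7,p8,p9} by δ(·,0) → {p3,p4,p5,p6,p7} and {p2,p8,p9}.
Split {p3,p4,p5,p6,p7} by δ(·,1) → {p3,p6,p7} and {p4,p5}.
On input 1, block {p3,p6,p7} splits into {p3,p6} and {p7}.
Refine {p3,p6} on symbol 0: members go to different blocks, giving {p3} and {p6}.
Stable partition: {p3} | {p1} | {p2,p8,p9} | {p4,p5} | {p7} | {p6} — 6 equivalence classes.

6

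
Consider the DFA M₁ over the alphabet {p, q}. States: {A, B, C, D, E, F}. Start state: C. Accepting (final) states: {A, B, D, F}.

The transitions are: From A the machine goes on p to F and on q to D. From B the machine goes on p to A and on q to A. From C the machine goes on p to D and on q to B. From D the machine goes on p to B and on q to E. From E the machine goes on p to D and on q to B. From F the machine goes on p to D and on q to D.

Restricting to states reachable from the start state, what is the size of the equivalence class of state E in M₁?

2

All states are reachable from the start state.
P0 = {A,B,D,F} | {C,E}.
On input q, block {A,B,D,F} splits into {A,B,F} and {D}.
Refine {A,B,F} on symbol p: members go to different blocks, giving {A,B} and {F}.
Refine {A,B} on symbol p: members go to different blocks, giving {A} and {B}.
No further refinement is possible. Final partition (5 blocks): {A} | {C,E} | {D} | {F} | {B}.
The equivalence class containing E is {C,E}, of size 2.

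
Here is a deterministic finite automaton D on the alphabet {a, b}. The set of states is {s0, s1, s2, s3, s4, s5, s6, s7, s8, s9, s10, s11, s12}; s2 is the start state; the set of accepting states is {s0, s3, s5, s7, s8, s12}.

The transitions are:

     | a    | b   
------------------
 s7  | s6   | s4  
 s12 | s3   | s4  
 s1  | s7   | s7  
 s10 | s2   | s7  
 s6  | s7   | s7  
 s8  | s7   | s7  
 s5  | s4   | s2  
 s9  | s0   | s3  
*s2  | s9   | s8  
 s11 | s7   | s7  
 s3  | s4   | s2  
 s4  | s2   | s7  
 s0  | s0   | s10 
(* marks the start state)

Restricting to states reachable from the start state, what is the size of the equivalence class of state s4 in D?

2

First remove the unreachable states {s1,s5,s11,s12}; 9 states remain.
Start with accepting vs non-accepting: {s0,s3,s7,s8} | {s2,s4,s6,s9,s10}.
Split {s0,s3,s7,s8} by δ(·,a) → {s0,s8} and {s3,s7}.
On input a, block {s0,s8} splits into {s0} and {s8}.
Refine {s2,s4,s6,s9,s10} on symbol a: members go to different blocks, giving {s2,s4,s10} and {s6} and {s9}.
Refine {s2,s4,s10} on symbol a: members go to different blocks, giving {s4,s10} and {s2}.
Split {s3,s7} by δ(·,a) → {s3} and {s7}.
The partition is now stable with 8 blocks: {s0} | {s4,s10} | {s3} | {s8} | {s6} | {s9} | {s2} | {s7}.
The equivalence class containing s4 is {s4,s10}, of size 2.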